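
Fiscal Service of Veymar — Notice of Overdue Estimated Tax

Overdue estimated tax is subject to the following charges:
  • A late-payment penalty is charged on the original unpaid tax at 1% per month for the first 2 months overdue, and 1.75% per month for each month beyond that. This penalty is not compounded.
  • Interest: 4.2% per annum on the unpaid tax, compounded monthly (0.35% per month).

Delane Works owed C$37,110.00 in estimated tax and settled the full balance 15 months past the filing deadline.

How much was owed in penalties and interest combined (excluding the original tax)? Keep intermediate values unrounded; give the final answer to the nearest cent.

Penalty, months 1–2: 2 × 1% × C$37,110.00 = C$742.20
Penalty, months 3–15: 13 × 1.75% × C$37,110.00 = C$8,442.53…
Interest: C$37,110.00 × ((1 + 0.0035)^15 − 1) = C$37,110.00 × 0.0538060… = C$1,996.7393…
Penalties + interest = C$9,184.7250 + C$1,996.7393… = C$11,181.46

C$11,181.46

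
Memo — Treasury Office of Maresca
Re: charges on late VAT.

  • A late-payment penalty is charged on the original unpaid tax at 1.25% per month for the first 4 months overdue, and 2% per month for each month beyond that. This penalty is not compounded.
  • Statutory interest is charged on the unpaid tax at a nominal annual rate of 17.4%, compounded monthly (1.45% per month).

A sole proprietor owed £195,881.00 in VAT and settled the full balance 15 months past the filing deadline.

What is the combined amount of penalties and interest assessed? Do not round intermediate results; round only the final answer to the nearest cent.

£100,100.22

Penalty, months 1–4: 4 × 1.25% × £195,881.00 = £9,794.05
Penalty, months 5–15: 11 × 2% × £195,881.00 = £43,093.82
Interest: £195,881.00 × ((1 + 0.0145)^15 − 1) = £195,881.00 × 0.2410257… = £47,212.3525…
Penalties + interest = £52,887.8700 + £47,212.3525… = £100,100.22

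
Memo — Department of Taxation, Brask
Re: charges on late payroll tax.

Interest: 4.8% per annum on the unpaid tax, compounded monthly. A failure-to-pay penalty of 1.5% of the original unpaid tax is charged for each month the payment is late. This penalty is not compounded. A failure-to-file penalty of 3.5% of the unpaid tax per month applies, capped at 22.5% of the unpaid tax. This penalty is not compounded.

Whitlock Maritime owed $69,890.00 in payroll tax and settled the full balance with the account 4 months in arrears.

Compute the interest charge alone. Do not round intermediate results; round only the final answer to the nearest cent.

$1,124.97

Interest (4.8%/yr ÷ 12 = 0.4%/month): $69,890.00 × ((1 + 0.004)^4 − 1) = $1,124.9673…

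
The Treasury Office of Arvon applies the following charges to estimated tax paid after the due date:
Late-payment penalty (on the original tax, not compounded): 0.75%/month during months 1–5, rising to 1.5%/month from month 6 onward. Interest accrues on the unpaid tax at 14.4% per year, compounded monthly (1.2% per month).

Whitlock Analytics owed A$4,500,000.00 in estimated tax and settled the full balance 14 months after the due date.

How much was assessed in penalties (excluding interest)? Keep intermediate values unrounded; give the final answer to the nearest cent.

A$776,250.00

Penalty, months 1–5: 5 × 0.75% × A$4,500,000.00 = A$168,750.00
Penalty, months 6–14: 9 × 1.5% × A$4,500,000.00 = A$607,500.00
Total penalty = A$168,750.00 + A$607,500.00 = A$776,250.00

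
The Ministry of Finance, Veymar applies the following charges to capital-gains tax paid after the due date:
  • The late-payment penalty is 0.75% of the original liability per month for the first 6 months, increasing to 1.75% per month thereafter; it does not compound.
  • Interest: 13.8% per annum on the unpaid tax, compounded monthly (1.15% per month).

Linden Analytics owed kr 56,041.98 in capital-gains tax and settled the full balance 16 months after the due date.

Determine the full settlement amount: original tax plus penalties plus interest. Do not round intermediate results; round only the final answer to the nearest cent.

kr 79,621.89

Penalty, months 1–6: 6 × 0.75% × kr 56,041.98 = kr 2,521.89…
Penalty, months 7–16: 10 × 1.75% × kr 56,041.98 = kr 9,807.35…
Interest: kr 56,041.98 × ((1 + 0.0115)^16 − 1) = kr 56,041.98 × 0.2007544… = kr 11,250.6752…
Total = kr 56,041.98 + kr 12,329.2356 + kr 11,250.6752… = kr 79,621.89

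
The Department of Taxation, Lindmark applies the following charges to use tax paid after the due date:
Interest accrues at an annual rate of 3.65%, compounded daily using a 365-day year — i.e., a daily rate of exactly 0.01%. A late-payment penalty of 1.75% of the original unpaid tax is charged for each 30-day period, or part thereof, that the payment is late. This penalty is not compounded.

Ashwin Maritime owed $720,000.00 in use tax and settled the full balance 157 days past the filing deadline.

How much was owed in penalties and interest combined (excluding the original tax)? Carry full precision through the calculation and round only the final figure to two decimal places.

Penalty periods: ⌈157/30⌉ = 6; penalty = 6 × 1.75% × $720,000.00 = $75,600.00
Interest: $720,000.00 × ((1 + 0.0001)^157 − 1) = $720,000.00 × 0.01582310… = $11,392.6285…
Penalties + interest = $75,600.0000 + $11,392.6285… = $86,992.63

$86,992.63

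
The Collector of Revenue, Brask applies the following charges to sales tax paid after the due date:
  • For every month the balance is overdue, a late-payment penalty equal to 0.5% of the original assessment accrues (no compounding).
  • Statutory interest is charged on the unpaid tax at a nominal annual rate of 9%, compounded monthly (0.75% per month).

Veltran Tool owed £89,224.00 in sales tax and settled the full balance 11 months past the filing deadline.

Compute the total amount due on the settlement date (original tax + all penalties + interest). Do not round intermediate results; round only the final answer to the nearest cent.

£101,774.64

Late-payment penalty = 0.5% × £89,224.00 × 11 mo = £4,907.32
Interest: £89,224.00 × ((1 + 0.0075)^11 − 1) = £89,224.00 × 0.0856644… = £7,643.3217…
Total = £89,224.00 + £4,907.3200 + £7,643.3217… = £101,774.64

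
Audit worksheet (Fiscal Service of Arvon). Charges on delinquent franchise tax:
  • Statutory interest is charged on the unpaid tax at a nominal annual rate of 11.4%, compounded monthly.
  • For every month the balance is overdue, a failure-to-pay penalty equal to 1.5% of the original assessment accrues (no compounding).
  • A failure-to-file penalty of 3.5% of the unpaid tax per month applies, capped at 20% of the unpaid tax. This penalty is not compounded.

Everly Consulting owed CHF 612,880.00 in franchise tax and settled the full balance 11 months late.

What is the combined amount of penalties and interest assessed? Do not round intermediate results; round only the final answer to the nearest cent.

CHF 290,877.71

Failure-to-file: 11 × 3.5% × CHF 612,880.00 = CHF 235,958.80, capped at 20% × CHF 612,880.00 = CHF 122,576.00
Failure-to-pay penalty = 1.5% × CHF 612,880.00 × 11 mo = CHF 101,125.20
Interest (11.4%/yr ÷ 12 = 0.95%/month): CHF 612,880.00 × ((1 + 0.0095)^11 − 1) = CHF 67,176.5148…
Penalties + interest = CHF 223,701.2000 + CHF 67,176.5148… = CHF 290,877.71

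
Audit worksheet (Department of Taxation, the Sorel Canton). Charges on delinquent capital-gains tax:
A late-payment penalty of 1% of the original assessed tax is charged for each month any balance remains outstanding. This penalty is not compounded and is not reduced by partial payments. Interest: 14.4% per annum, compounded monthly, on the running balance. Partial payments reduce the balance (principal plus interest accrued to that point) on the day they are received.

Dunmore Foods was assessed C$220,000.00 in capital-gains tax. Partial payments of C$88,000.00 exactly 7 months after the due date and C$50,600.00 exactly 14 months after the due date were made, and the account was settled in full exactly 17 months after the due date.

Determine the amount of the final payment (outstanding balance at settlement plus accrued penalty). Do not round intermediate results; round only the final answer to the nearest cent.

C$155,265.77

Monthly rate = 14.4% ÷ 12 = 1.2%
Balance at month 7: C$220,000.0000 × (1 + 0.012)^7 = C$239,158.7464…
After C$88,000.00 payment: C$239,158.7464… − C$88,000.00 = C$151,158.7464…
Balance at month 14: C$151,158.7464… × (1 + 0.012)^7 = C$164,322.4377…
After C$50,600.00 payment: C$164,322.4377… − C$50,600.00 = C$113,722.4377…
Balance at month 17: C$113,722.4377… × (1 + 0.012)^3 = C$117,865.7701…
Penalty: 17 × 1% × C$220,000.00 = C$37,400.00
Final settlement = outstanding balance + penalty = C$117,865.7701… + C$37,400.00 = C$155,265.77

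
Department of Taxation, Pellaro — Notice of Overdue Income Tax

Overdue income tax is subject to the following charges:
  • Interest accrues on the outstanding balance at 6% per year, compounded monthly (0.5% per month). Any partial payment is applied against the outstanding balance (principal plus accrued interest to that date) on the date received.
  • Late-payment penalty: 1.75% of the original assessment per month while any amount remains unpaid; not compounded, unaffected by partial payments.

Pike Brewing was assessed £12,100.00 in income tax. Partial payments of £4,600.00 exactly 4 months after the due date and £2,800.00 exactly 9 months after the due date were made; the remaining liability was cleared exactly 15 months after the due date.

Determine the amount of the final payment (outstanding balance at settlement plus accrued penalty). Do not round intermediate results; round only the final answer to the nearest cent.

Balance at month 4: £12,100.0000 × (1 + 0.005)^4 = £12,343.8211…
After £4,600.00 payment: £12,343.8211… − £4,600.00 = £7,743.8211…
Balance at month 9: £7,743.8211… × (1 + 0.005)^5 = £7,939.3622…
After £2,800.00 payment: £7,939.3622… − £2,800.00 = £5,139.3622…
Balance at month 15: £5,139.3622… × (1 + 0.005)^6 = £5,295.4833…
Penalty: 15 × 1.75% × £12,100.00 = £3,176.25
Final settlement = outstanding balance + penalty = £5,295.4833… + £3,176.25 = £8,471.73

£8,471.73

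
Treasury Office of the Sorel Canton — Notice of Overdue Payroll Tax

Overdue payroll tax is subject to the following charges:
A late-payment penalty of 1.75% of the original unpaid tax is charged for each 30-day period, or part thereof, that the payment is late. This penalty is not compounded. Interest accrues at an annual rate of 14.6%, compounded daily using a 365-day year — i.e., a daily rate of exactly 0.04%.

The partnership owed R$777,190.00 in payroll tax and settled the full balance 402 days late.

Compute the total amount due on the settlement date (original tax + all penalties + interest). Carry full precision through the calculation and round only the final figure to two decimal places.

Penalty periods: ⌈402/30⌉ = 14; penalty = 14 × 1.75% × R$777,190.00 = R$190,411.55
Interest: R$777,190.00 × ((1 + 0.0004)^402 − 1) = R$777,190.00 × 0.17441230… = R$135,551.4921…
Total = R$777,190.00 + R$190,411.5500 + R$135,551.4921… = R$1,103,153.04

R$1,103,153.04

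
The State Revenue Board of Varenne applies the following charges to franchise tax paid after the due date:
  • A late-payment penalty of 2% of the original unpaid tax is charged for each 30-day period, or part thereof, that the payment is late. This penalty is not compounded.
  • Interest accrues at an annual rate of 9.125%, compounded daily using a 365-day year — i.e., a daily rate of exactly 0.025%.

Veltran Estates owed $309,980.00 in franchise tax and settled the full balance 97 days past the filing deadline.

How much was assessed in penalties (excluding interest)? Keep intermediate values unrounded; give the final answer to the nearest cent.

$24,798.40

Penalty periods: ⌈97/30⌉ = 4; penalty = 4 × 2% × $309,980.00 = $24,798.40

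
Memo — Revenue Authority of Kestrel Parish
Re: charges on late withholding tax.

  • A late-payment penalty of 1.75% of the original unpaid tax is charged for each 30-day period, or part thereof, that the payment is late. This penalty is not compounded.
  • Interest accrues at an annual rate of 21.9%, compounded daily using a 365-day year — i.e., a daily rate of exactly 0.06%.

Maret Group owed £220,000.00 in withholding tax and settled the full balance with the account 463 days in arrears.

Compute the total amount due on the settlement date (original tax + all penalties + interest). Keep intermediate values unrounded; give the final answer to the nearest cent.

£352,024.67

Penalty periods: ⌈463/30⌉ = 16; penalty = 16 × 1.75% × £220,000.00 = £61,600.00
Interest: £220,000.00 × ((1 + 0.0006)^463 − 1) = £220,000.00 × 0.32011215… = £70,424.6725…
Total = £220,000.00 + £61,600.0000 + £70,424.6725… = £352,024.67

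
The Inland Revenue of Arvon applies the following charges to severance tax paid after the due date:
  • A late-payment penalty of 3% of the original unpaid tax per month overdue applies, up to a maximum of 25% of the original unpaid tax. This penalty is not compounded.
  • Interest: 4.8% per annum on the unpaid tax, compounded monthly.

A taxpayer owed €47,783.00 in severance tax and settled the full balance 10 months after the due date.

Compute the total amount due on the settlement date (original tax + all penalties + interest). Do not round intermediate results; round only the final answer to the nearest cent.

Penalty (uncapped): 10 × 3% × €47,783.00 = €14,334.90; cap = 25% × €47,783.00 = €11,945.75 → penalty = €11,945.75
Interest (4.8%/yr ÷ 12 = 0.4%/month): €47,783.00 × ((1 + 0.004)^10 − 1) = €1,946.0933…
Total = €47,783.00 + €11,945.7500 + €1,946.0933… = €61,674.84

€61,674.84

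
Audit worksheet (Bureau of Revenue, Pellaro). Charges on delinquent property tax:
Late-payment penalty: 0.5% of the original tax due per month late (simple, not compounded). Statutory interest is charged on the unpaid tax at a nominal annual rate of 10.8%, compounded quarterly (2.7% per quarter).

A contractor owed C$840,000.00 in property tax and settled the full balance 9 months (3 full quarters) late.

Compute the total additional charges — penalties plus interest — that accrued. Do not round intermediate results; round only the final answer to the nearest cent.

Late-payment penalty = 0.5% × C$840,000.00 × 9 mo = C$37,800.00
Interest: C$840,000.00 × ((1 + 0.027)^3 − 1) = C$840,000.00 × 0.0832067… = C$69,893.6137…
Penalties + interest = C$37,800.0000 + C$69,893.6137… = C$107,693.61

C$107,693.61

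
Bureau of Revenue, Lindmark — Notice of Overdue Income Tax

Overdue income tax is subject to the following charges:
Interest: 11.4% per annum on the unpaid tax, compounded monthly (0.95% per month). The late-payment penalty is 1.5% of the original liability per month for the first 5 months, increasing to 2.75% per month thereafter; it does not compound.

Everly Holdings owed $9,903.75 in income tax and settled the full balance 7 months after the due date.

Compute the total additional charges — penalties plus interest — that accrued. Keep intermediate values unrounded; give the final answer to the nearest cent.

Penalty, months 1–5: 5 × 1.5% × $9,903.75 = $742.78…
Penalty, months 6–7: 2 × 2.75% × $9,903.75 = $544.71…
Interest: $9,903.75 × ((1 + 0.0095)^7 − 1) = $9,903.75 × 0.0684255… = $677.6695…
Penalties + interest = $1,287.4875 + $677.6695… = $1,965.16

$1,965.16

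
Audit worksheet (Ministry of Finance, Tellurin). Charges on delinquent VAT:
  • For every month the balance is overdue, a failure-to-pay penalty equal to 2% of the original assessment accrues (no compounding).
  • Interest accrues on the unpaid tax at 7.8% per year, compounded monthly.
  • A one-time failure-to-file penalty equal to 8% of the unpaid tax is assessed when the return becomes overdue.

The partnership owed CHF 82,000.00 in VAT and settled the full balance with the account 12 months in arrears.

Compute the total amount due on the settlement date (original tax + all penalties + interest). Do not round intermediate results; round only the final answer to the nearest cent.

Failure-to-file penalty: 8% × CHF 82,000.00 = CHF 6,560.00
Failure-to-pay penalty: 12 × 2% × CHF 82,000.00 = CHF 19,680.00
Interest (7.8%/yr ÷ 12 = 0.65%/month): CHF 82,000.00 × ((1 + 0.0065)^12 − 1) = CHF 6,629.6844…
Total = CHF 82,000.00 + CHF 26,240.0000 + CHF 6,629.6844… = CHF 114,869.68

CHF 114,869.68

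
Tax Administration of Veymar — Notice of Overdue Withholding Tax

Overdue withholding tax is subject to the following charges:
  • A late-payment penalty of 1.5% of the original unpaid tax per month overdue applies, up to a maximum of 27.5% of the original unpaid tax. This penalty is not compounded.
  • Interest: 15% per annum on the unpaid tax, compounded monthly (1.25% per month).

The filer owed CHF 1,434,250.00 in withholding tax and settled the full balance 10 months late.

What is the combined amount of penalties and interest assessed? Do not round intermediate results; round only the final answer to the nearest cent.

CHF 404,846.94

Penalty: 10 × 1.5% × CHF 1,434,250.00 = CHF 215,137.50 (below the 27.5% cap of CHF 394,418.75)
Interest: CHF 1,434,250.00 × ((1 + 0.0125)^10 − 1) = CHF 1,434,250.00 × 0.1322708… = CHF 189,709.4374…
Penalties + interest = CHF 215,137.5000 + CHF 189,709.4374… = CHF 404,846.94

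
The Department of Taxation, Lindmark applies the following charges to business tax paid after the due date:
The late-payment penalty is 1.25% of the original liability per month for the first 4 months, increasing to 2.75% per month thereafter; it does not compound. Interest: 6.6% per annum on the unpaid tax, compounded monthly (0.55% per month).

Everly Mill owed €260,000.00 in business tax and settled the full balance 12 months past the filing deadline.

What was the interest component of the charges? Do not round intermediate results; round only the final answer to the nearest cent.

Interest: €260,000.00 × ((1 + 0.0055)^12 − 1) = €260,000.00 × 0.0680336… = €17,688.7255…

€17,688.73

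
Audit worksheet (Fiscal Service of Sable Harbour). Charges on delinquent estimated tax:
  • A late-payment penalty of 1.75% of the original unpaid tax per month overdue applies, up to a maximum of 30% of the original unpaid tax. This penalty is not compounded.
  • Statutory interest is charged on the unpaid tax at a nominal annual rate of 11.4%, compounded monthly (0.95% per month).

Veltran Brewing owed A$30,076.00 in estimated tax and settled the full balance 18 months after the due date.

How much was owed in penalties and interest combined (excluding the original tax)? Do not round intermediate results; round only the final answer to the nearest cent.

A$14,602.90

Penalty (uncapped): 18 × 1.75% × A$30,076.00 = A$9,473.94; cap = 30% × A$30,076.00 = A$9,022.80 → penalty = A$9,022.80
Interest: A$30,076.00 × ((1 + 0.0095)^18 − 1) = A$30,076.00 × 0.1855335… = A$5,580.1046…
Penalties + interest = A$9,022.8000 + A$5,580.1046… = A$14,602.90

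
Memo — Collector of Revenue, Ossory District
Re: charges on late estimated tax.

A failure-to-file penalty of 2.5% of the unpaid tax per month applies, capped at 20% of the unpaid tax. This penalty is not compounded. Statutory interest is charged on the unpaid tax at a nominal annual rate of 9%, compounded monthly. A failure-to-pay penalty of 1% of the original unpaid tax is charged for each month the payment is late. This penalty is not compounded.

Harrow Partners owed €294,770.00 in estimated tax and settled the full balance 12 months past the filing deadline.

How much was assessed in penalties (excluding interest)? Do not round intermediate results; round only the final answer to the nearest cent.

€94,326.40

Failure-to-file: 12 × 2.5% × €294,770.00 = €88,431.00, capped at 20% × €294,770.00 = €58,954.00
Failure-to-pay penalty: 12 × 1% × €294,770.00 = €35,372.40
Total penalty = €58,954.00 + €35,372.40 = €94,326.40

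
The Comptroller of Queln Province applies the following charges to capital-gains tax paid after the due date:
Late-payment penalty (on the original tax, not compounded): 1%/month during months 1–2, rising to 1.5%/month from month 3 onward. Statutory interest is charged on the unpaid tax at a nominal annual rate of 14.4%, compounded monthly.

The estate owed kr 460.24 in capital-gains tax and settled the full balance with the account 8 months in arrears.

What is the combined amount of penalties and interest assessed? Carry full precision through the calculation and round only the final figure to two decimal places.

kr 96.71

Penalty, months 1–2: 2 × 1% × kr 460.24 = kr 9.20…
Penalty, months 3–8: 6 × 1.5% × kr 460.24 = kr 41.42…
Interest (14.4%/yr ÷ 12 = 1.2%/month): kr 460.24 × ((1 + 0.012)^8 − 1) = kr 46.0839…
Penalties + interest = kr 50.6264 + kr 46.0839… = kr 96.71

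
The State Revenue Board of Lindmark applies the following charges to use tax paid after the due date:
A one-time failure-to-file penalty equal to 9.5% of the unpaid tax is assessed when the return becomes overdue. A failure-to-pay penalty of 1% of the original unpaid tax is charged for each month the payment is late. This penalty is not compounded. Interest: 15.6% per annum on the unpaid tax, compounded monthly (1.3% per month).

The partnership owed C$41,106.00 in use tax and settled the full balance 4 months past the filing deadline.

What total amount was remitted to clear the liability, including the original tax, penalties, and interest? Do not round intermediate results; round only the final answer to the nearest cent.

C$48,834.87

Failure-to-file penalty: 9.5% × C$41,106.00 = C$3,905.07
Failure-to-pay penalty: 4 × 1% × C$41,106.00 = C$1,644.24
Interest: C$41,106.00 × ((1 + 0.013)^4 − 1) = C$41,106.00 × 0.0530228… = C$2,179.5559…
Total = C$41,106.00 + C$5,549.3100 + C$2,179.5559… = C$48,834.87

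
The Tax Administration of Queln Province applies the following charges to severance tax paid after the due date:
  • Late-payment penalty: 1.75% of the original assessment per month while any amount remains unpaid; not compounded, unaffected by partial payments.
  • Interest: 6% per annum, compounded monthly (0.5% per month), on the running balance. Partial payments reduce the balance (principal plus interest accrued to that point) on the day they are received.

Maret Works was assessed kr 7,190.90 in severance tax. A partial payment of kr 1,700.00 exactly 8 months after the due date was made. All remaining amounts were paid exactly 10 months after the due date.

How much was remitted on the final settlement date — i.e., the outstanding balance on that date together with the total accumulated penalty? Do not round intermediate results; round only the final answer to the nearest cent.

Balance at month 8: kr 7,190.9000 × (1 + 0.005)^8 = kr 7,483.6203…
After kr 1,700.00 payment: kr 7,483.6203… − kr 1,700.00 = kr 5,783.6203…
Balance at month 10: kr 5,783.6203… × (1 + 0.005)^2 = kr 5,841.6011…
Penalty: 10 × 1.75% × kr 7,190.90 = kr 1,258.41…
Final settlement = outstanding balance + penalty = kr 5,841.6011… + kr 1,258.41… = kr 7,100.01

kr 7,100.01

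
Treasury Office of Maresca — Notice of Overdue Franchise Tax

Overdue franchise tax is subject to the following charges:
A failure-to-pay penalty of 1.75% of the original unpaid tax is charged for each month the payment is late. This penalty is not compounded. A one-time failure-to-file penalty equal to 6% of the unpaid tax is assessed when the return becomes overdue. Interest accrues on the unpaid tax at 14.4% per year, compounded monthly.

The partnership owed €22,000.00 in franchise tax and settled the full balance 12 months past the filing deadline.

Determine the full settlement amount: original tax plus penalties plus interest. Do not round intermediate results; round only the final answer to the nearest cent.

Failure-to-file penalty: 6% × €22,000.00 = €1,320.00
Failure-to-pay penalty: 12 × 1.75% × €22,000.00 = €4,620.00
Interest (14.4%/yr ÷ 12 = 1.2%/month): €22,000.00 × ((1 + 0.012)^12 − 1) = €3,385.6817…
Total = €22,000.00 + €5,940.0000 + €3,385.6817… = €31,325.68

€31,325.68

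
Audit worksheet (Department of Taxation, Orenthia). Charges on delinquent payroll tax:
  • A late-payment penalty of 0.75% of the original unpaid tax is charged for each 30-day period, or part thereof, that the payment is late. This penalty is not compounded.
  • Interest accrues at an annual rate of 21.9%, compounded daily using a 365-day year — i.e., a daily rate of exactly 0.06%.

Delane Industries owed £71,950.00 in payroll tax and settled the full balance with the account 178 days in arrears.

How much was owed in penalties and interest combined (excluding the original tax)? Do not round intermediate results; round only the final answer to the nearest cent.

£11,344.79

Penalty periods: ⌈178/30⌉ = 6; penalty = 6 × 0.75% × £71,950.00 = £3,237.75
Interest: £71,950.00 × ((1 + 0.0006)^178 − 1) = £71,950.00 × 0.11267605… = £8,107.0420…
Penalties + interest = £3,237.7500 + £8,107.0420… = £11,344.79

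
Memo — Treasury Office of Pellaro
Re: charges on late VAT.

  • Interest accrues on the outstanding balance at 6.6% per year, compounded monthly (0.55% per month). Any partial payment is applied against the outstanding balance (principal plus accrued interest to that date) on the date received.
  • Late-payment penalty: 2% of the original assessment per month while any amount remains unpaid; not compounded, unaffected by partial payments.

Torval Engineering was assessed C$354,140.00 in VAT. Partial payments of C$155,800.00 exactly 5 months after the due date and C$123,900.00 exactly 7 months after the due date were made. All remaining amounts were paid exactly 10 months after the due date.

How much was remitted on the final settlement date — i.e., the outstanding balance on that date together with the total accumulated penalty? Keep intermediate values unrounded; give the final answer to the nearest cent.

Balance at month 5: C$354,140.0000 × (1 + 0.0055)^5 = C$363,986.5682…
After C$155,800.00 payment: C$363,986.5682… − C$155,800.00 = C$208,186.5682…
Balance at month 7: C$208,186.5682… × (1 + 0.0055)^2 = C$210,482.9181…
After C$123,900.00 payment: C$210,482.9181… − C$123,900.00 = C$86,582.9181…
Balance at month 10: C$86,582.9181… × (1 + 0.0055)^3 = C$88,019.4080…
Penalty: 10 × 2% × C$354,140.00 = C$70,828.00
Final settlement = outstanding balance + penalty = C$88,019.4080… + C$70,828.00 = C$158,847.41

C$158,847.41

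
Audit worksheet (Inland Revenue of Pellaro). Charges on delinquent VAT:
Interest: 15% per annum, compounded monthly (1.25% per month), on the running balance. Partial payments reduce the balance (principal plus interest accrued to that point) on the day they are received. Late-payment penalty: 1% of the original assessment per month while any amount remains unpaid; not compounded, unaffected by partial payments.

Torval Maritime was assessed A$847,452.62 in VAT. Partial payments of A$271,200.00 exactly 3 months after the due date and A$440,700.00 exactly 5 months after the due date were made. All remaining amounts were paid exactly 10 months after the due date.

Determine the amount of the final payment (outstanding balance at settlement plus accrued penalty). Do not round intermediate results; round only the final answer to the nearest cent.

Balance at month 3: A$847,452.6200 × (1 + 0.0125)^3 = A$879,630.9918…
After A$271,200.00 payment: A$879,630.9918… − A$271,200.00 = A$608,430.9918…
Balance at month 5: A$608,430.9918… × (1 + 0.0125)^2 = A$623,736.8340…
After A$440,700.00 payment: A$623,736.8340… − A$440,700.00 = A$183,036.8340…
Balance at month 10: A$183,036.8340… × (1 + 0.0125)^5 = A$194,766.2285…
Penalty: 10 × 1% × A$847,452.62 = A$84,745.26…
Final settlement = outstanding balance + penalty = A$194,766.2285… + A$84,745.26… = A$279,511.49

A$279,511.49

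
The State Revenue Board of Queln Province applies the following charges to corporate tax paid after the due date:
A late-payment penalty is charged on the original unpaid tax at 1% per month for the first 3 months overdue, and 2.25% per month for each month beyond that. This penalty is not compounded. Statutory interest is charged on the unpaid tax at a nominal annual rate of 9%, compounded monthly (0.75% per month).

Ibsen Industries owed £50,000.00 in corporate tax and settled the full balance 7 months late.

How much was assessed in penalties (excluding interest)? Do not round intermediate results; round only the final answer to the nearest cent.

Penalty, months 1–3: 3 × 1% × £50,000.00 = £1,500.00
Penalty, months 4–7: 4 × 2.25% × £50,000.00 = £4,500.00
Total penalty = £1,500.00 + £4,500.00 = £6,000.00

£6,000.00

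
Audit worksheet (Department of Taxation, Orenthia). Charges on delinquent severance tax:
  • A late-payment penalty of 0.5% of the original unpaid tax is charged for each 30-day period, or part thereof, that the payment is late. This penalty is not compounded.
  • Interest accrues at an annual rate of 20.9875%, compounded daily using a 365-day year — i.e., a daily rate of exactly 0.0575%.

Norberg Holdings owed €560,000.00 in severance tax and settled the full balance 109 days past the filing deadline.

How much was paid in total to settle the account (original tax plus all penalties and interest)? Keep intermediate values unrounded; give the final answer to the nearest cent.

€607,410.49

Penalty periods: ⌈109/30⌉ = 4; penalty = 4 × 0.5% × €560,000.00 = €11,200.00
Interest: €560,000.00 × ((1 + 0.000575)^109 − 1) = €560,000.00 × 0.06466158… = €36,210.4874…
Total = €560,000.00 + €11,200.0000 + €36,210.4874… = €607,410.49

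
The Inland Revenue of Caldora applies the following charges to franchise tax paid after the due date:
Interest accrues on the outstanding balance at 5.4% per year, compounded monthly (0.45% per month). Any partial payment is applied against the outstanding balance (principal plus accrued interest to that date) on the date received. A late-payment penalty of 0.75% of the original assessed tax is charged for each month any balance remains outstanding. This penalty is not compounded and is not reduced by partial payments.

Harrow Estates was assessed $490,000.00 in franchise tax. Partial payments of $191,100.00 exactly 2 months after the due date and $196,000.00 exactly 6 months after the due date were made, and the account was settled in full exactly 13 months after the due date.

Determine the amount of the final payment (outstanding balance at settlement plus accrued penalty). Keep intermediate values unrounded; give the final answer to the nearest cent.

Balance at month 2: $490,000.0000 × (1 + 0.0045)^2 = $494,419.9225
After $191,100.00 payment: $494,419.9225 − $191,100.00 = $303,319.9225
Balance at month 6: $303,319.9225 × (1 + 0.0045)^4 = $308,816.6452…
After $196,000.00 payment: $308,816.6452… − $196,000.00 = $112,816.6452…
Balance at month 13: $112,816.6452… × (1 + 0.0045)^7 = $116,418.7062…
Penalty: 13 × 0.75% × $490,000.00 = $47,775.00
Final settlement = outstanding balance + penalty = $116,418.7062… + $47,775.00 = $164,193.71

$164,193.71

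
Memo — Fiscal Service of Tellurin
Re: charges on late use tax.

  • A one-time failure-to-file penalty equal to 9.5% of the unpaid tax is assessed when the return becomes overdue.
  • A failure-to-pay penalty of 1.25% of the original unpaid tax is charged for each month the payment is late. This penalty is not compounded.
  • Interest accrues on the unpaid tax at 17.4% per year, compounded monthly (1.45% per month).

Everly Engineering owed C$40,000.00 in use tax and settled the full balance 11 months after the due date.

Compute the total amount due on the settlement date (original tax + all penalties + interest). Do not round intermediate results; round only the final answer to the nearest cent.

Failure-to-file penalty: 9.5% × C$40,000.00 = C$3,800.00
Failure-to-pay penalty = 1.25% × C$40,000.00 × 11 mo = C$5,500.00
Interest: C$40,000.00 × ((1 + 0.0145)^11 − 1) = C$40,000.00 × 0.1715817… = C$6,863.2665…
Total = C$40,000.00 + C$9,300.0000 + C$6,863.2665… = C$56,163.27

C$56,163.27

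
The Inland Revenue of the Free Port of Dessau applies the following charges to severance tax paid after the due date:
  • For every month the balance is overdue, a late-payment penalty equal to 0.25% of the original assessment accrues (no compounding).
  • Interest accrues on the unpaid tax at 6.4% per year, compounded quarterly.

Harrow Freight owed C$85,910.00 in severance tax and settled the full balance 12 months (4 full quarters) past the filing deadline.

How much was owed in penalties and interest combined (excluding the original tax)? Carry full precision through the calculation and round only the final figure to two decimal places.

C$8,208.91

Late-payment penalty = 0.25% × C$85,910.00 × 12 mo = C$2,577.30
Interest (6.4%/yr ÷ 4 = 1.6%/quarter): C$85,910.00 × ((1 + 0.016)^4 − 1) = C$5,631.6109…
Penalties + interest = C$2,577.3000 + C$5,631.6109… = C$8,208.91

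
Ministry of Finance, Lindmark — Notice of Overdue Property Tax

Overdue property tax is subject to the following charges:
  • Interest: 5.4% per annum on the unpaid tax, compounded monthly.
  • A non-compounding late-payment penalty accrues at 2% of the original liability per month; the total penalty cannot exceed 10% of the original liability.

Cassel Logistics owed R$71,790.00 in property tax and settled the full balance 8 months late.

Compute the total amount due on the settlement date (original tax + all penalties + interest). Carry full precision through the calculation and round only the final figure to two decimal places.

Penalty (uncapped): 8 × 2% × R$71,790.00 = R$11,486.40; cap = 10% × R$71,790.00 = R$7,179.00 → penalty = R$7,179.00
Interest (5.4%/yr ÷ 12 = 0.45%/month): R$71,790.00 × ((1 + 0.0045)^8 − 1) = R$2,625.5133…
Total = R$71,790.00 + R$7,179.0000 + R$2,625.5133… = R$81,594.51

R$81,594.51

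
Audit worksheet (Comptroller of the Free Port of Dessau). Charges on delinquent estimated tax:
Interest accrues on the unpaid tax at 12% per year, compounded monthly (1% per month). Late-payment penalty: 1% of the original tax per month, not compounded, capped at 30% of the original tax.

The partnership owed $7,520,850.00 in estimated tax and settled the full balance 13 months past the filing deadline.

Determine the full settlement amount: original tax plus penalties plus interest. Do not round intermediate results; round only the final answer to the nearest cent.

Penalty: 13 × 1% × $7,520,850.00 = $977,710.50 (below the 30% cap of $2,256,255.00)
Interest: $7,520,850.00 × ((1 + 0.01)^13 − 1) = $7,520,850.00 × 0.1380933… = $1,038,578.8481…
Total = $7,520,850.00 + $977,710.5000 + $1,038,578.8481… = $9,537,139.35

$9,537,139.35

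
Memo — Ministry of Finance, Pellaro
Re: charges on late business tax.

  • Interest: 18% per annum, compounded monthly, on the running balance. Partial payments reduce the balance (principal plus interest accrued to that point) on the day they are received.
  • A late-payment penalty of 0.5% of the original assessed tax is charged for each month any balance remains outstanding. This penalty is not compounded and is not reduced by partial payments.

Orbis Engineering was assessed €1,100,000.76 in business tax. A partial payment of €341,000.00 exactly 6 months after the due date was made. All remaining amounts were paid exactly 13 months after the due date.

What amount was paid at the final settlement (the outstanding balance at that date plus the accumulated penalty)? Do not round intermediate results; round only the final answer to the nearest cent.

Monthly rate = 18% ÷ 12 = 1.5%
Balance at month 6: €1,100,000.7600 × (1 + 0.015)^6 = €1,202,788.4214…
After €341,000.00 payment: €1,202,788.4214… − €341,000.00 = €861,788.4214…
Balance at month 13: €861,788.4214… × (1 + 0.015)^7 = €956,451.4954…
Penalty: 13 × 0.5% × €1,100,000.76 = €71,500.05…
Final settlement = outstanding balance + penalty = €956,451.4954… + €71,500.05… = €1,027,951.54

€1,027,951.54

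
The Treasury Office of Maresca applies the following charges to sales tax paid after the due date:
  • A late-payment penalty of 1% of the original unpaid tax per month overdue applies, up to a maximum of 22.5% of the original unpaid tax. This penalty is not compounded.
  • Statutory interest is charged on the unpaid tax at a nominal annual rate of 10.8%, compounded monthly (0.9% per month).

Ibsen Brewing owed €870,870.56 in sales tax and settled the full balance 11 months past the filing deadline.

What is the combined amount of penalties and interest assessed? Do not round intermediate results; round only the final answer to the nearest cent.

€185,998.34

Penalty: 11 × 1% × €870,870.56 = €95,795.76… (below the 22.5% cap of €195,945.88…)
Interest: €870,870.56 × ((1 + 0.009)^11 − 1) = €870,870.56 × 0.1035775… = €90,202.5760…
Penalties + interest = €95,795.7616 + €90,202.5760… = €185,998.34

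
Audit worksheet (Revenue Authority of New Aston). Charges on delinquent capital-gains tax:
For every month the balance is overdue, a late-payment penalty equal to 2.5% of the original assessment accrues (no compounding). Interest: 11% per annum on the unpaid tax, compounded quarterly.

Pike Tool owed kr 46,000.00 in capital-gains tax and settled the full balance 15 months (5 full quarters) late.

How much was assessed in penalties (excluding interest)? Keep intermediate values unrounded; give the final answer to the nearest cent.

kr 17,250.00

Late-payment penalty: 15 × 2.5% × kr 46,000.00 = kr 17,250.00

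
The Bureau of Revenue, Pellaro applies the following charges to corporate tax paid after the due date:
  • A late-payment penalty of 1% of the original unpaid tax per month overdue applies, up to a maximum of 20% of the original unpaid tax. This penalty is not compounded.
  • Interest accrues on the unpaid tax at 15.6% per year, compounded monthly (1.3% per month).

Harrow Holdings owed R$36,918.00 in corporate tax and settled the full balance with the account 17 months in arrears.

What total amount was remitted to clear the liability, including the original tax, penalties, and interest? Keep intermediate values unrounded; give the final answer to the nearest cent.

Penalty: 17 × 1% × R$36,918.00 = R$6,276.06 (below the 20% cap of R$7,383.60)
Interest: R$36,918.00 × ((1 + 0.013)^17 − 1) = R$36,918.00 × 0.2455483… = R$9,065.1519…
Total = R$36,918.00 + R$6,276.0600 + R$9,065.1519… = R$52,259.21

R$52,259.21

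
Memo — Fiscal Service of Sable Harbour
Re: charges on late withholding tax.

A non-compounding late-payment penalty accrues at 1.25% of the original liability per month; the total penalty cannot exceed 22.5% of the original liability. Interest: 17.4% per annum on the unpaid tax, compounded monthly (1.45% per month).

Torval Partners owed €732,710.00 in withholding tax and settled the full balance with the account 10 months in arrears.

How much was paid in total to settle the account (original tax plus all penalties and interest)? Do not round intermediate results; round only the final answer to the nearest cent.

€937,749.03

Penalty: 10 × 1.25% × €732,710.00 = €91,588.75 (below the 22.5% cap of €164,859.75)
Interest: €732,710.00 × ((1 + 0.0145)^10 − 1) = €732,710.00 × 0.1548365… = €113,450.2750…
Total = €732,710.00 + €91,588.7500 + €113,450.2750… = €937,749.03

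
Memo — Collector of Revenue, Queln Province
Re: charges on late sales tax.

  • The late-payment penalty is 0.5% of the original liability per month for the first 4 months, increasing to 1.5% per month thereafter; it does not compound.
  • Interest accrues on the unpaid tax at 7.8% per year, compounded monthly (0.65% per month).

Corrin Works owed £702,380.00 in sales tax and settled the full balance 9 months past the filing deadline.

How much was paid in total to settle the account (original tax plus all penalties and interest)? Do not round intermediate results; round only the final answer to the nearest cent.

£811,280.01

Penalty, months 1–4: 4 × 0.5% × £702,380.00 = £14,047.60
Penalty, months 5–9: 5 × 1.5% × £702,380.00 = £52,678.50
Interest: £702,380.00 × ((1 + 0.0065)^9 − 1) = £702,380.00 × 0.0600443… = £42,173.9118…
Total = £702,380.00 + £66,726.1000 + £42,173.9118… = £811,280.01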